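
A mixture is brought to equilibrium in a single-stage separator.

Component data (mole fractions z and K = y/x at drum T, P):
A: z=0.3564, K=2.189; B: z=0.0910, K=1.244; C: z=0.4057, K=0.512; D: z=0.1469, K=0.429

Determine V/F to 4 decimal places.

Rachford–Rice: g(V/F) = Σ zᵢ(Kᵢ−1)/(1+V/F(Kᵢ−1)) = 0.
Check two-phase: ΣzᵢKᵢ = 1.1641 > 1 and Σzᵢ/Kᵢ = 1.3708 > 1, so g(0) = 0.1641 > 0 and g(1) = -0.3708 < 0.
Newton–Raphson from V/F = 0.5:
  V/F = 0.5000: g = -0.09372, g' = -0.4653 → V/F = 0.2986
  V/F = 0.2986: g = 0.00056, g' = -0.4811 → V/F = 0.2997
Converged at V/F = 0.2997.

V/F = 0.2997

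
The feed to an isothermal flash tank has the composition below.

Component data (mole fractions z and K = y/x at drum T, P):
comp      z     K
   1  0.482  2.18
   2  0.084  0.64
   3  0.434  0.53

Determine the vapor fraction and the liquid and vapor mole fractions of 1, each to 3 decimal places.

ψ = 0.624, x_1 = 0.278, y_1 = 0.605

Newton–Raphson from ψ = 0.5:
  ψ = 0.500: g = 0.0542, g' = -0.445 → ψ = 0.622
  ψ = 0.622: g = 0.0010, g' = -0.433 → ψ = 0.624
Converged at ψ = 0.624.
Compositions from xᵢ = zᵢ/(1+ψ(Kᵢ−1)), yᵢ = Kᵢxᵢ:
  1: x = 0.278, y = 0.605
  2: x = 0.108, y = 0.069
  3: x = 0.614, y = 0.325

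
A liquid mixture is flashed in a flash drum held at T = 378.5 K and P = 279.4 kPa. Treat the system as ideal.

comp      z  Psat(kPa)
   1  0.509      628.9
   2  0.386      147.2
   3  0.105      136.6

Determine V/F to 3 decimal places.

V/F = 0.665

Raoult's law: Kᵢ = Pᵢˢᵃᵗ/P = Pᵢˢᵃᵗ/279.4.
  K_1 = 628.9/279.4 = 2.25089, K_2 = 147.2/279.4 = 0.52684, K_3 = 136.6/279.4 = 0.48890
Rachford–Rice: g(V/F) = Σ zᵢ(Kᵢ−1)/(1+V/F(Kᵢ−1)) = 0.
Feasibility: ΣzᵢKᵢ = 1.400, Σzᵢ/Kᵢ = 1.174 — both > 1, two phases present.
Newton–Raphson from V/F = 0.5:
  V/F = 0.500: g = 0.0804, g' = -0.499 → V/F = 0.661
  V/F = 0.661: g = 0.0017, g' = -0.484 → V/F = 0.665
Converged at V/F = 0.665.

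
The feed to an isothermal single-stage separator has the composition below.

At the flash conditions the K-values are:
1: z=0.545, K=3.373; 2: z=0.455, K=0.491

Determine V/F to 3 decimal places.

Rachford–Rice: g(V/F) = Σ zᵢ(Kᵢ−1)/(1+V/F(Kᵢ−1)) = 0.
g(0) = ΣzᵢKᵢ − 1 = 1.062 and g(1) = 1 − Σzᵢ/Kᵢ = -0.088, so a root lies in (0, 1).
Binary case is linear: z₁(K₁−1)(1+V/F(K₂−1)) + z₂(K₂−1)(1+V/F(K₁−1)) = 0
⇒ V/F = [z₁(K₁−1)+z₂(K₂−1)] / [−(K₁−1)(K₂−1)] = 1.0617/1.2079 = 0.879

V/F = 0.879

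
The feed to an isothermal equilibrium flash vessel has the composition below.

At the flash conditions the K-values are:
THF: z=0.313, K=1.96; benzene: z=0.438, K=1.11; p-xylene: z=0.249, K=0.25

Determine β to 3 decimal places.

Let β = V/F and solve Σ zᵢ(Kᵢ−1)/(1+β(Kᵢ−1)) = 0.
Feasibility: ΣzᵢKᵢ = 1.162, Σzᵢ/Kᵢ = 1.550 — both > 1, two phases present.
Iterate (Newton) starting at β = 0.5:
  β = 0.500: g = -0.0501, g' = -0.495 → β = 0.399
  β = 0.399: g = -0.0030, g' = -0.441 → β = 0.392
Converged at β = 0.392.

β = 0.392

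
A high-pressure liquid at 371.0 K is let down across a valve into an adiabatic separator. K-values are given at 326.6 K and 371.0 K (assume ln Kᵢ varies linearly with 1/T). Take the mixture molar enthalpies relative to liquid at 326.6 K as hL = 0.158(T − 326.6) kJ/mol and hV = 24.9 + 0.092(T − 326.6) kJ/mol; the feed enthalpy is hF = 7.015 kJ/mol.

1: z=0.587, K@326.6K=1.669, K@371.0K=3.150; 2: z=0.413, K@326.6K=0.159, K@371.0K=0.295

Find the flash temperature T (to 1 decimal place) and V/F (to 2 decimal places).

T = 333.8 K, V/F = 0.24

Adiabatic flash: solve Rachford–Rice at each trial T, then check hF = ψ·hV(T) + (1−ψ)·hL(T).
  T = 326.6 K: K = (1.669, 0.159), RR gives ψ = 0.081, H_out = 2.008 kJ/mol
  T = 371.0 K: K = (3.150, 0.295), RR gives ψ = 0.641, H_out = 21.087 kJ/mol
  T = 348.8 K: K = (2.340, 0.221), RR gives ψ = 0.445, H_out = 13.939 kJ/mol
  T = 337.7 K: K = (1.987, 0.188), RR gives ψ = 0.305, H_out = 9.122 kJ/mol
  T = 332.1 K: K = (1.822, 0.173), RR gives ψ = 0.208, H_out = 5.966 kJ/mol
  T = 334.9 K: K = (1.904, 0.181), RR gives ψ = 0.259, H_out = 7.629 kJ/mol
  T = 333.5 K: K = (1.863, 0.177), RR gives ψ = 0.234, H_out = 6.822 kJ/mol
Linear interpolation between T = 333.5 (H_out = 6.822) and T = 334.9 (H_out = 7.629) on hF = 7.015 gives T ≈ 333.8 K, at which ψ = 0.24.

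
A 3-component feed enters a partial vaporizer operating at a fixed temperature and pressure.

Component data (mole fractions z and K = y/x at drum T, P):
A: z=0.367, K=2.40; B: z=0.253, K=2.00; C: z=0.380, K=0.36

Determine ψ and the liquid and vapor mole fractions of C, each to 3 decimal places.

Let ψ = V/F and solve Σ zᵢ(Kᵢ−1)/(1+ψ(Kᵢ−1)) = 0.
Check two-phase: ΣzᵢKᵢ = 1.524 > 1 and Σzᵢ/Kᵢ = 1.335 > 1, so g(0) = 0.524 > 0 and g(1) = -0.335 < 0.
Iterate (Newton) starting at ψ = 0.63:
  ψ = 0.630: g = 0.0207, g' = -0.735 → ψ = 0.658
Converged at ψ = 0.658.
Compositions from xᵢ = zᵢ/(1+ψ(Kᵢ−1)), yᵢ = Kᵢxᵢ:
  A: x = 0.191, y = 0.459
  B: x = 0.153, y = 0.305
  C: x = 0.656, y = 0.236

ψ = 0.658, x_C = 0.656, y_C = 0.236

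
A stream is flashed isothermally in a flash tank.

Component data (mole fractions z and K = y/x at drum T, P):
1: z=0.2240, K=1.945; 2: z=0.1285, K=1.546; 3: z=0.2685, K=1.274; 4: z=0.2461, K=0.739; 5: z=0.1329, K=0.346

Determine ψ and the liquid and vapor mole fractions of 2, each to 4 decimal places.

ψ = 0.7031, x_2 = 0.0929, y_2 = 0.1436

Material balance + equilibrium reduce to Σ zᵢ(Kᵢ−1)/(1+ψ(Kᵢ−1)) = 0.
g(0) = ΣzᵢKᵢ − 1 = 0.2043 and g(1) = 1 − Σzᵢ/Kᵢ = -0.1262, so a root lies in (0, 1).
Iterate (Newton) starting at ψ = 0.59:
  ψ = 0.5900: g = 0.03485, g' = -0.2934 → ψ = 0.7088
  ψ = 0.7088: g = -0.00187, g' = -0.3285 → ψ = 0.7031
Converged at ψ = 0.7031.
Compositions from xᵢ = zᵢ/(1+ψ(Kᵢ−1)), yᵢ = Kᵢxᵢ:
  1: x = 0.1346, y = 0.2618
  2: x = 0.0929, y = 0.1436
  3: x = 0.2251, y = 0.2868
  4: x = 0.3014, y = 0.2227
  5: x = 0.2460, y = 0.0851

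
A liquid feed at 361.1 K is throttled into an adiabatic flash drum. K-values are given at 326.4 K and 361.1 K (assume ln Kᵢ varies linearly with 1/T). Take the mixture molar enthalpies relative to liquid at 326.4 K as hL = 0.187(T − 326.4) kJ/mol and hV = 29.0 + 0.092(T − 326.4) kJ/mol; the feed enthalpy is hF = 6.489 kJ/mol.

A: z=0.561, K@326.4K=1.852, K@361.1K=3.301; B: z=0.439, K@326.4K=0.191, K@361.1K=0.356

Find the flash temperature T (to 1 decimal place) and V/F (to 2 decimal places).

Adiabatic flash: solve Rachford–Rice at each trial T, then check hF = ψ·hV(T) + (1−ψ)·hL(T).
  T = 326.4 K: K = (1.852, 0.191), RR gives ψ = 0.178, H_out = 5.168 kJ/mol
  T = 361.1 K: K = (3.301, 0.356), RR gives ψ = 0.680, H_out = 23.976 kJ/mol
  T = 343.8 K: K = (2.511, 0.265), RR gives ψ = 0.473, H_out = 16.185 kJ/mol
  T = 335.1 K: K = (2.165, 0.226), RR gives ψ = 0.348, H_out = 11.430 kJ/mol
  T = 330.8 K: K = (2.006, 0.208), RR gives ψ = 0.272, H_out = 8.604 kJ/mol
  T = 328.6 K: K = (1.928, 0.199), RR gives ψ = 0.228, H_out = 6.969 kJ/mol
Linear interpolation between T = 326.4 (H_out = 5.168) and T = 328.6 (H_out = 6.969) on hF = 6.489 gives T ≈ 328.0 K, at which ψ = 0.21.

T = 328.0 K, V/F = 0.21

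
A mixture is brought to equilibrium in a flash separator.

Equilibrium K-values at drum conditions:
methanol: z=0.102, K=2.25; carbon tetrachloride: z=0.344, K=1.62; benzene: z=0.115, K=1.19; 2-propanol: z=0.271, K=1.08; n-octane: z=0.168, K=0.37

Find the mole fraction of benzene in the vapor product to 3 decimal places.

y_benzene = 0.117

Rachford–Rice: g(V/F) = Σ zᵢ(Kᵢ−1)/(1+V/F(Kᵢ−1)) = 0.
g(0) = ΣzᵢKᵢ − 1 = 0.278 and g(1) = 1 − Σzᵢ/Kᵢ = -0.059, so a root lies in (0, 1).
Iterate (Newton) starting at V/F = 0.35:
  V/F = 0.350: g = 0.1697, g' = -0.281 → V/F = 0.953
  V/F = 0.953: g = -0.0340, g' = -0.508 → V/F = 0.886
  V/F = 0.886: g = -0.0025, g' = -0.437 → V/F = 0.880
Converged at V/F = 0.880.
Compositions from xᵢ = zᵢ/(1+V/F(Kᵢ−1)), yᵢ = Kᵢxᵢ:
  methanol: x = 0.049, y = 0.109
  carbon tetrachloride: x = 0.223, y = 0.361
  benzene: x = 0.099, y = 0.117
  2-propanol: x = 0.253, y = 0.273
  n-octane: x = 0.377, y = 0.140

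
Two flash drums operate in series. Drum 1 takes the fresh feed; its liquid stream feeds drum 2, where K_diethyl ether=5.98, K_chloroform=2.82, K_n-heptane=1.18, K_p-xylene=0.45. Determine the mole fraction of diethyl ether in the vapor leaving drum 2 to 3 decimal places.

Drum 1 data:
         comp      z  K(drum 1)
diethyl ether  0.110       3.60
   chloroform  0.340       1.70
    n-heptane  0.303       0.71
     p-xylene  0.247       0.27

Drum 1:
Let ψ₁ = V/F and solve Σ zᵢ(Kᵢ−1)/(1+ψ₁(Kᵢ−1)) = 0.
g(0) = ΣzᵢKᵢ − 1 = 0.256 and g(1) = 1 − Σzᵢ/Kᵢ = -0.572, so a root lies in (0, 1).
Newton iteration, ψ₁⁰ = 0.5:
  ψ₁ = 0.500: g = -0.0861, g' = -0.593 → ψ₁ = 0.355
  ψ₁ = 0.355: g = -0.0019, g' = -0.579 → ψ₁ = 0.352
Converged at ψ₁ = 0.352.
Drum-1 compositions:
  diethyl ether: x = 0.057, y = 0.207
  chloroform: x = 0.273, y = 0.464
  n-heptane: x = 0.337, y = 0.240
  p-xylene: x = 0.332, y = 0.090
Drum-2 feed = drum-1 liquid: z₂ = (0.0575, 0.2728, 0.3374, 0.3323).
Drum 2:
Newton–Raphson from ψ₂ = 0.5:
  ψ₂ = 0.500: g = 0.1456, g' = -0.565 → ψ₂ = 0.758
  ψ₂ = 0.758: g = 0.0088, g' = -0.526 → ψ₂ = 0.774
Converged at ψ₂ = 0.774.
  diethyl ether: x = 0.012, y = 0.071
  chloroform: x = 0.113, y = 0.319
  n-heptane: x = 0.296, y = 0.349
  p-xylene: x = 0.579, y = 0.260

y_diethyl ether (drum 2) = 0.071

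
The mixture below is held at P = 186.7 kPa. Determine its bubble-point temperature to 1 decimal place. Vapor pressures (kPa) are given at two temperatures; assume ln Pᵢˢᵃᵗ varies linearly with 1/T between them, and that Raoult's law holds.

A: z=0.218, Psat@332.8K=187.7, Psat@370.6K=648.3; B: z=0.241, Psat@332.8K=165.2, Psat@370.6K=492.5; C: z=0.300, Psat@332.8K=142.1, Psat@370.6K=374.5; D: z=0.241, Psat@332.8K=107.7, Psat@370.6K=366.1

T = 339.7 K

Bubble-point temperature: ΣzᵢPᵢˢᵃᵗ(T) = P. Interpolate ln Pᵢˢᵃᵗ = aᵢ + bᵢ/T.
  T = 332.8 K: ΣzᵢPᵢˢᵃᵗ = 149.32 kPa
  T = 370.6 K: ΣzᵢPᵢˢᵃᵗ = 460.60 kPa
  T = 351.7 K: ΣzᵢPᵢˢᵃᵗ = 269.90 kPa
  T = 342.2 K: ΣzᵢPᵢˢᵃᵗ = 201.99 kPa
  T = 337.5 K: ΣzᵢPᵢˢᵃᵗ = 174.02 kPa
  T = 339.9 K: ΣzᵢPᵢˢᵃᵗ = 187.87 kPa
Interpolating between 337.5 K and 339.9 K gives T ≈ 339.7 K.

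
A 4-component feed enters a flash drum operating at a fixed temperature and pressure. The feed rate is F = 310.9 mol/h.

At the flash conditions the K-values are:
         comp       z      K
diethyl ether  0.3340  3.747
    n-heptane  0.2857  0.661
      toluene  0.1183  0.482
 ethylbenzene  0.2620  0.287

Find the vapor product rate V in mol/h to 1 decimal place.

Rachford–Rice: g(V/F) = Σ zᵢ(Kᵢ−1)/(1+V/F(Kᵢ−1)) = 0.
g(0) = ΣzᵢKᵢ − 1 = 0.5726 and g(1) = 1 − Σzᵢ/Kᵢ = -0.6797, so a root lies in (0, 1).
Newton–Raphson from V/F = 0.53:
  V/F = 0.5300: g = -0.12923, g' = -0.8711 → V/F = 0.3817
  V/F = 0.3817: g = 0.00364, g' = -0.9447 → V/F = 0.3855
Converged at V/F = 0.3855.
Then V = V/F·F = 0.3855·310.9 = 119.9 mol/h and L = F − V = 191.0 mol/h.

V = 119.9 mol/h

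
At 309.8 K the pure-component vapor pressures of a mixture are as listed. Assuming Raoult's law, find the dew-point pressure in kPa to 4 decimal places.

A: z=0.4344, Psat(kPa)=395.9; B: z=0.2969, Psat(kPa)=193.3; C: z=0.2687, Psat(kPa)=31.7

Pdew = 90.0127 kPa

At the dew point ψ → 1, so Σzᵢ/Kᵢ = 1 with Kᵢ = Pᵢˢᵃᵗ/P ⇒ 1/P = Σzᵢ/Pᵢˢᵃᵗ.
1/P = 0.4344/395.9 + 0.2969/193.3 + 0.2687/31.7 = 0.0111095 ⇒ P = 90.0127 kPa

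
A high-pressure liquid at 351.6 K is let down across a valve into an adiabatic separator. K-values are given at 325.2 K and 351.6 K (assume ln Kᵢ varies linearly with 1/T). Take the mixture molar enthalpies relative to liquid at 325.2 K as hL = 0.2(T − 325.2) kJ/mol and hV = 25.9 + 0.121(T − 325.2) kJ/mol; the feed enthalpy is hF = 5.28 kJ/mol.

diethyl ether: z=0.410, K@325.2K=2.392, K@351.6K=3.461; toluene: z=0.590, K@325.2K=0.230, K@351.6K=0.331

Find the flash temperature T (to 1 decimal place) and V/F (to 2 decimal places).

T = 330.0 K, V/F = 0.17

Adiabatic flash: solve Rachford–Rice at each trial T, then check hF = ψ·hV(T) + (1−ψ)·hL(T).
  T = 325.2 K: K = (2.392, 0.230), RR gives ψ = 0.109, H_out = 2.813 kJ/mol
  T = 351.6 K: K = (3.461, 0.331), RR gives ψ = 0.373, H_out = 14.166 kJ/mol
  T = 338.4 K: K = (2.898, 0.278), RR gives ψ = 0.257, H_out = 9.027 kJ/mol
  T = 331.8 K: K = (2.638, 0.253), RR gives ψ = 0.189, H_out = 6.113 kJ/mol
  T = 328.5 K: K = (2.513, 0.241), RR gives ψ = 0.151, H_out = 4.522 kJ/mol
  T = 330.1 K: K = (2.573, 0.247), RR gives ψ = 0.170, H_out = 5.307 kJ/mol
Linear interpolation between T = 328.5 (H_out = 4.522) and T = 330.1 (H_out = 5.307) on hF = 5.28 gives T ≈ 330.0 K, at which ψ = 0.17.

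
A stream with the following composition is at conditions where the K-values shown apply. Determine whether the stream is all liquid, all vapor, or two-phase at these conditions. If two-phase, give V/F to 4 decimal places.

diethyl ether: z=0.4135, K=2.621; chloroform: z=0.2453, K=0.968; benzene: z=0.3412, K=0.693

ΣzᵢKᵢ = 1.5577; Σzᵢ/Kᵢ = 0.9035.
Since Σzᵢ/Kᵢ < 1 the mixture is above its dew point — single vapor phase.

all vapor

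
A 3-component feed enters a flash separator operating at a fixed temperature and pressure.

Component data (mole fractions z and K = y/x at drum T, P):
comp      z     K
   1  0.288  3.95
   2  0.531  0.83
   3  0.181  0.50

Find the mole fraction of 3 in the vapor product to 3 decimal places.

Let ψ = V/F and solve Σ zᵢ(Kᵢ−1)/(1+ψ(Kᵢ−1)) = 0.
g(0) = ΣzᵢKᵢ − 1 = 0.669 and g(1) = 1 − Σzᵢ/Kᵢ = -0.075, so a root lies in (0, 1).
Newton iteration, ψ⁰ = 0.5:
  ψ = 0.500: g = 0.1240, g' = -0.508 → ψ = 0.744
  ψ = 0.744: g = 0.0185, g' = -0.380 → ψ = 0.793
Converged at ψ = 0.793.
Compositions from xᵢ = zᵢ/(1+ψ(Kᵢ−1)), yᵢ = Kᵢxᵢ:
  1: x = 0.086, y = 0.341
  2: x = 0.614, y = 0.509
  3: x = 0.300, y = 0.150

y_3 = 0.150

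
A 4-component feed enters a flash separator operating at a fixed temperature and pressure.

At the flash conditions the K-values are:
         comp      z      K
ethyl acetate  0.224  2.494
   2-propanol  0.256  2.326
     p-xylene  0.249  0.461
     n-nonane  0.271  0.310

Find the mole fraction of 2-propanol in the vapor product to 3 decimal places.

Newton–Raphson from ψ = 0.5:
  ψ = 0.500: g = -0.0735, g' = -0.763 → ψ = 0.404
  ψ = 0.404: g = -0.0008, g' = -0.752 → ψ = 0.403
Converged at ψ = 0.403.
Compositions from xᵢ = zᵢ/(1+ψ(Kᵢ−1)), yᵢ = Kᵢxᵢ:
  ethyl acetate: x = 0.140, y = 0.349
  2-propanol: x = 0.167, y = 0.388
  p-xylene: x = 0.318, y = 0.147
  n-nonane: x = 0.375, y = 0.116

y_2-propanol = 0.388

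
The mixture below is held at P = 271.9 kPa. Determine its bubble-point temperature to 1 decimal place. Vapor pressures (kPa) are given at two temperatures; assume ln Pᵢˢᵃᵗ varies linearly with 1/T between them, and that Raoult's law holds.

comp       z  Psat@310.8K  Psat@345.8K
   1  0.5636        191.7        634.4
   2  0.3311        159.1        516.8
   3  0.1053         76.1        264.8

T = 323.9 K

Bubble-point temperature: ΣzᵢPᵢˢᵃᵗ(T) = P. Interpolate ln Pᵢˢᵃᵗ = aᵢ + bᵢ/T.
  T = 310.8 K: ΣzᵢPᵢˢᵃᵗ = 168.73 kPa
  T = 345.8 K: ΣzᵢPᵢˢᵃᵗ = 556.54 kPa
  T = 328.3 K: ΣzᵢPᵢˢᵃᵗ = 316.34 kPa
  T = 319.6 K: ΣzᵢPᵢˢᵃᵗ = 233.45 kPa
  T = 324.0 K: ΣzᵢPᵢˢᵃᵗ = 272.78 kPa
  T = 321.8 K: ΣzᵢPᵢˢᵃᵗ = 252.48 kPa
Interpolating between 321.8 K and 324.0 K gives T ≈ 323.9 K.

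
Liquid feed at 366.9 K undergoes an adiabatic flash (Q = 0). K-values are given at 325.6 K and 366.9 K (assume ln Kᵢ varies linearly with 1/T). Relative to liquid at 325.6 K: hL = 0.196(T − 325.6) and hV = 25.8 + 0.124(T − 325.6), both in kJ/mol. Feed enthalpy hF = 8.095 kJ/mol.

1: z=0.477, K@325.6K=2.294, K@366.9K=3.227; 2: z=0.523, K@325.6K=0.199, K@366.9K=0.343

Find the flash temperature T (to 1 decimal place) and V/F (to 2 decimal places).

Adiabatic flash: solve Rachford–Rice at each trial T, then check hF = ψ·hV(T) + (1−ψ)·hL(T).
  T = 325.6 K: K = (2.294, 0.199), RR gives ψ = 0.191, H_out = 4.936 kJ/mol
  T = 366.9 K: K = (3.227, 0.343), RR gives ψ = 0.491, H_out = 19.307 kJ/mol
  T = 346.2 K: K = (2.747, 0.265), RR gives ψ = 0.350, H_out = 12.549 kJ/mol
  T = 335.9 K: K = (2.517, 0.231), RR gives ψ = 0.275, H_out = 8.922 kJ/mol
  T = 330.8 K: K = (2.406, 0.215), RR gives ψ = 0.235, H_out = 7.005 kJ/mol
  T = 333.4 K: K = (2.463, 0.223), RR gives ψ = 0.256, H_out = 7.995 kJ/mol
  T = 334.6 K: K = (2.489, 0.227), RR gives ψ = 0.266, H_out = 8.443 kJ/mol
Linear interpolation between T = 333.4 (H_out = 7.995) and T = 334.6 (H_out = 8.443) on hF = 8.095 gives T ≈ 333.7 K, at which ψ = 0.26.

T = 333.7 K, V/F = 0.26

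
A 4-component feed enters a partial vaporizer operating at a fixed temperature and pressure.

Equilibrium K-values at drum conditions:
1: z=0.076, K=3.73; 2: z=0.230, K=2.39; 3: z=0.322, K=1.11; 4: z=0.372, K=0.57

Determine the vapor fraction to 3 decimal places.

Iterate (Newton) starting at ψ = 0.5:
  ψ = 0.500: g = 0.1061, g' = -0.371 → ψ = 0.786
  ψ = 0.786: g = 0.0097, g' = -0.319 → ψ = 0.816
Converged at ψ = 0.816.

ψ = 0.816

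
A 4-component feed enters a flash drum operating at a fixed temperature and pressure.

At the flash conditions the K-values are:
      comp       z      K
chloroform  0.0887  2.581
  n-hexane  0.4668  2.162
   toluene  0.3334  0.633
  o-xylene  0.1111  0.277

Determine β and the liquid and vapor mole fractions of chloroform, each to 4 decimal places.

β = 0.7663, x_chloroform = 0.0401, y_chloroform = 0.1035

Newton iteration, β⁰ = 0.5:
  β = 0.5000: g = 0.14575, g' = -0.5311 → β = 0.7744
  β = 0.7744: g = -0.00491, g' = -0.6069 → β = 0.7663
Converged at β = 0.7663.
Compositions from xᵢ = zᵢ/(1+β(Kᵢ−1)), yᵢ = Kᵢxᵢ:
  chloroform: x = 0.0401, y = 0.1035
  n-hexane: x = 0.2469, y = 0.5339
  toluene: x = 0.4638, y = 0.2936
  o-xylene: x = 0.2491, y = 0.0690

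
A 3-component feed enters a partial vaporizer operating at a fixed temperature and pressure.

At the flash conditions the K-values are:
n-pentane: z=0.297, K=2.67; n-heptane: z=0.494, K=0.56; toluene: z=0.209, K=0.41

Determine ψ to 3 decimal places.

Iterate (Newton) starting at ψ = 0.65:
  ψ = 0.650: g = -0.2666, g' = -0.569 → ψ = 0.182
  ψ = 0.182: g = 0.0061, g' = -0.692 → ψ = 0.191
Converged at ψ = 0.191.

ψ = 0.191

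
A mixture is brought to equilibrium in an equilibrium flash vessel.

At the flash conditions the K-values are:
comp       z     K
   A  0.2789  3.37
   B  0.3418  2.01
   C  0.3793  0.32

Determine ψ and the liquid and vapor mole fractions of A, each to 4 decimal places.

Rachford–Rice: g(ψ) = Σ zᵢ(Kᵢ−1)/(1+ψ(Kᵢ−1)) = 0.
g(0) = ΣzᵢKᵢ − 1 = 0.7483 and g(1) = 1 − Σzᵢ/Kᵢ = -0.4381, so a root lies in (0, 1).
Iterate (Newton) starting at ψ = 0.55:
  ψ = 0.5500: g = 0.09687, g' = -0.8869 → ψ = 0.6592
  ψ = 0.6592: g = -0.00228, g' = -0.9404 → ψ = 0.6568
Converged at ψ = 0.6568.
Compositions from xᵢ = zᵢ/(1+ψ(Kᵢ−1)), yᵢ = Kᵢxᵢ:
  A: x = 0.1091, y = 0.3676
  B: x = 0.2055, y = 0.4130
  C: x = 0.6854, y = 0.2193

ψ = 0.6568, x_A = 0.1091, y_A = 0.3676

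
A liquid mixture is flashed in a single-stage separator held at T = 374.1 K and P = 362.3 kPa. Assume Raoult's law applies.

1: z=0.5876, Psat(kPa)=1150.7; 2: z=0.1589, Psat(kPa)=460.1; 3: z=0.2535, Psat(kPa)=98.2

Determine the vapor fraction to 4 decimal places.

ψ = 0.8483

Raoult's law: Kᵢ = Pᵢˢᵃᵗ/P = Pᵢˢᵃᵗ/362.3.
  K_1 = 1150.7/362.3 = 3.176097, K_2 = 460.1/362.3 = 1.269942, K_3 = 98.2/362.3 = 0.271046
Material balance + equilibrium reduce to Σ zᵢ(Kᵢ−1)/(1+ψ(Kᵢ−1)) = 0.
Feasibility: ΣzᵢKᵢ = 2.1368, Σzᵢ/Kᵢ = 1.2454 — both > 1, two phases present.
Iterate (Newton) starting at ψ = 0.5:
  ψ = 0.5000: g = 0.35940, g' = -0.9807 → ψ = 0.8665
  ψ = 0.8665: g = -0.02373, g' = -1.3344 → ψ = 0.8487
  ψ = 0.8487: g = -0.00052, g' = -1.2773 → ψ = 0.8483
Converged at ψ = 0.8483.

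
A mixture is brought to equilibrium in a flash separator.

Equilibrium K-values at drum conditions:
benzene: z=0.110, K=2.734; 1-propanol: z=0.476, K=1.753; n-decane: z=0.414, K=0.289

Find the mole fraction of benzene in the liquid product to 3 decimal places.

x_benzene = 0.067

Material balance + equilibrium reduce to Σ zᵢ(Kᵢ−1)/(1+ψ(Kᵢ−1)) = 0.
Feasibility: ΣzᵢKᵢ = 1.255, Σzᵢ/Kᵢ = 1.744 — both > 1, two phases present.
Newton–Raphson from ψ = 0.5:
  ψ = 0.500: g = -0.0942, g' = -0.741 → ψ = 0.373
  ψ = 0.373: g = -0.0049, g' = -0.674 → ψ = 0.366
Converged at ψ = 0.366.
Compositions from xᵢ = zᵢ/(1+ψ(Kᵢ−1)), yᵢ = Kᵢxᵢ:
  benzene: x = 0.067, y = 0.184
  1-propanol: x = 0.373, y = 0.654
  n-decane: x = 0.559, y = 0.162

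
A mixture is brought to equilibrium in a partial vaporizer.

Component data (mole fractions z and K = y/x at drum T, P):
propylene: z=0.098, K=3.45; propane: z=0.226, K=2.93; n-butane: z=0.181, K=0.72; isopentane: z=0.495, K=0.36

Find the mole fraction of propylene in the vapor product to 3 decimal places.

Rachford–Rice: g(β) = Σ zᵢ(Kᵢ−1)/(1+β(Kᵢ−1)) = 0.
g(0) = ΣzᵢKᵢ − 1 = 0.309 and g(1) = 1 − Σzᵢ/Kᵢ = -0.732, so a root lies in (0, 1).
Iterate (Newton) starting at β = 0.38:
  β = 0.380: g = -0.0993, g' = -0.810 → β = 0.257
  β = 0.257: g = 0.0048, g' = -0.904 → β = 0.263
Converged at β = 0.263.
Compositions from xᵢ = zᵢ/(1+β(Kᵢ−1)), yᵢ = Kᵢxᵢ:
  propylene: x = 0.060, y = 0.206
  propane: x = 0.150, y = 0.439
  n-butane: x = 0.195, y = 0.141
  isopentane: x = 0.595, y = 0.214

y_propylene = 0.206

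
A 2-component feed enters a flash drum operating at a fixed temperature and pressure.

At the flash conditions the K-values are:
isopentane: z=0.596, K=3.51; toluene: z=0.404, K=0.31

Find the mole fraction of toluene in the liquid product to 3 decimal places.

Let β = V/F and solve Σ zᵢ(Kᵢ−1)/(1+β(Kᵢ−1)) = 0.
Feasibility: ΣzᵢKᵢ = 2.217, Σzᵢ/Kᵢ = 1.473 — both > 1, two phases present.
Binary case is linear: z₁(K₁−1)(1+β(K₂−1)) + z₂(K₂−1)(1+β(K₁−1)) = 0
⇒ β = [z₁(K₁−1)+z₂(K₂−1)] / [−(K₁−1)(K₂−1)] = 1.2172/1.7319 = 0.703
Compositions from xᵢ = zᵢ/(1+β(Kᵢ−1)), yᵢ = Kᵢxᵢ:
  isopentane: x = 0.216, y = 0.757
  toluene: x = 0.784, y = 0.243

x_toluene = 0.784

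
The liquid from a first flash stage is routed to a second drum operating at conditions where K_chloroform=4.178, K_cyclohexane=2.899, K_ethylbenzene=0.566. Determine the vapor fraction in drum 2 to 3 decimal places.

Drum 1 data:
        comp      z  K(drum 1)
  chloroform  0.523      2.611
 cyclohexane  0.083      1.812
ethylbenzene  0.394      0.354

Drum 1:
Material balance + equilibrium reduce to Σ zᵢ(Kᵢ−1)/(1+ψ₁(Kᵢ−1)) = 0.
g(0) = ΣzᵢKᵢ − 1 = 0.655 and g(1) = 1 − Σzᵢ/Kᵢ = -0.359, so a root lies in (0, 1).
Newton iteration, ψ₁⁰ = 0.42:
  ψ₁ = 0.420: g = 0.2035, g' = -0.823 → ψ₁ = 0.667
  ψ₁ = 0.667: g = 0.0024, g' = -0.846 → ψ₁ = 0.670
Converged at ψ₁ = 0.670.
Drum-1 compositions:
  chloroform: x = 0.251, y = 0.657
  cyclohexane: x = 0.054, y = 0.097
  ethylbenzene: x = 0.695, y = 0.246
Drum-2 feed = drum-1 liquid: z₂ = (0.2515, 0.0538, 0.6948).
Drum 2:
Newton–Raphson from ψ₂ = 0.61:
  ψ₂ = 0.610: g = -0.0908, g' = -0.578 → ψ₂ = 0.453
  ψ₂ = 0.453: g = 0.0073, g' = -0.686 → ψ₂ = 0.463
  ψ₂ = 0.463: g = 0.0001, g' = -0.675 → ψ₂ = 0.464
Converged at ψ₂ = 0.464.
  chloroform: x = 0.102, y = 0.425
  cyclohexane: x = 0.029, y = 0.083
  ethylbenzene: x = 0.870, y = 0.492

V/F (drum 2) = 0.464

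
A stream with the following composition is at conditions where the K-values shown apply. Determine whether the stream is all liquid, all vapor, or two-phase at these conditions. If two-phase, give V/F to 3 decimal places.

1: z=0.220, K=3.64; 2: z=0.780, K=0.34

ΣzᵢKᵢ = 1.066; Σzᵢ/Kᵢ = 2.355.
Both exceed 1, so a two-phase solution exists.
Material balance + equilibrium reduce to Σ zᵢ(Kᵢ−1)/(1+ψ(Kᵢ−1)) = 0.
Binary case is linear: z₁(K₁−1)(1+ψ(K₂−1)) + z₂(K₂−1)(1+ψ(K₁−1)) = 0
⇒ ψ = [z₁(K₁−1)+z₂(K₂−1)] / [−(K₁−1)(K₂−1)] = 0.0660/1.7424 = 0.038

two-phase, V/F = 0.038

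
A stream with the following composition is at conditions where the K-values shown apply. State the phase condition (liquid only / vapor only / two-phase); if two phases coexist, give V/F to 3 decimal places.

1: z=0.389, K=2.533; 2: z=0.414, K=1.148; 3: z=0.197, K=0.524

vapor only

ΣzᵢKᵢ = 1.564; Σzᵢ/Kᵢ = 0.890.
Since Σzᵢ/Kᵢ < 1 the mixture is above its dew point — single vapor phase.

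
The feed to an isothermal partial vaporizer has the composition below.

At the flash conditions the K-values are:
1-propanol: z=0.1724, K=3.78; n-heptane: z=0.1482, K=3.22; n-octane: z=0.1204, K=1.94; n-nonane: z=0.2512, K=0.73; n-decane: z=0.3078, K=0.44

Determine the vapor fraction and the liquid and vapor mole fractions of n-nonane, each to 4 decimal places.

Let ψ = V/F and solve Σ zᵢ(Kᵢ−1)/(1+ψ(Kᵢ−1)) = 0.
g(0) = ΣzᵢKᵢ − 1 = 0.6813 and g(1) = 1 − Σzᵢ/Kᵢ = -0.1974, so a root lies in (0, 1).
Iterate (Newton) starting at ψ = 0.43:
  ψ = 0.4300: g = 0.16346, g' = -0.7125 → ψ = 0.6594
  ψ = 0.6594: g = 0.01676, g' = -0.5966 → ψ = 0.6875
  ψ = 0.6875: g = 0.00005, g' = -0.5937 → ψ = 0.6876
Converged at ψ = 0.6876.
Compositions from xᵢ = zᵢ/(1+ψ(Kᵢ−1)), yᵢ = Kᵢxᵢ:
  1-propanol: x = 0.0592, y = 0.2238
  n-heptane: x = 0.0587, y = 0.1889
  n-octane: x = 0.0731, y = 0.1419
  n-nonane: x = 0.3085, y = 0.2252
  n-decane: x = 0.5005, y = 0.2202

ψ = 0.6876, x_n-nonane = 0.3085, y_n-nonane = 0.2252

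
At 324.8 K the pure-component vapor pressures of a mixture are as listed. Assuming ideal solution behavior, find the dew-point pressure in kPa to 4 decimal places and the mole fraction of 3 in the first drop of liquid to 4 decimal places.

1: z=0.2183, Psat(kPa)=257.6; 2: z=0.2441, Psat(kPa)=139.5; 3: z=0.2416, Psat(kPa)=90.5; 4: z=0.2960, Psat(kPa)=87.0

Pdew = 115.3513 kPa, x_3 = 0.3079

At the dew point ψ → 1, so Σzᵢ/Kᵢ = 1 with Kᵢ = Pᵢˢᵃᵗ/P ⇒ 1/P = Σzᵢ/Pᵢˢᵃᵗ.
1/P = 0.2183/257.6 + 0.2441/139.5 + 0.2416/90.5 + 0.2960/87.0 = 0.0086692 ⇒ P = 115.3513 kPa
xᵢ = zᵢP/Pᵢˢᵃᵗ ⇒ x_3 = 0.2416·115.3513/90.5 = 0.3079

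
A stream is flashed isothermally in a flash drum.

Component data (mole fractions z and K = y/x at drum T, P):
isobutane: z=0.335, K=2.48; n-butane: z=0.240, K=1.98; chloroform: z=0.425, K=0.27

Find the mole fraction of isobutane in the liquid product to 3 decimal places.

x_isobutane = 0.201

Rachford–Rice: g(β) = Σ zᵢ(Kᵢ−1)/(1+β(Kᵢ−1)) = 0.
Feasibility: ΣzᵢKᵢ = 1.421, Σzᵢ/Kᵢ = 1.830 — both > 1, two phases present.
Newton–Raphson from β = 0.69:
  β = 0.690: g = -0.2395, g' = -1.181 → β = 0.487
  β = 0.487: g = -0.0342, g' = -0.899 → β = 0.449
Converged at β = 0.449.
Compositions from xᵢ = zᵢ/(1+β(Kᵢ−1)), yᵢ = Kᵢxᵢ:
  isobutane: x = 0.201, y = 0.499
  n-butane: x = 0.167, y = 0.330
  chloroform: x = 0.632, y = 0.171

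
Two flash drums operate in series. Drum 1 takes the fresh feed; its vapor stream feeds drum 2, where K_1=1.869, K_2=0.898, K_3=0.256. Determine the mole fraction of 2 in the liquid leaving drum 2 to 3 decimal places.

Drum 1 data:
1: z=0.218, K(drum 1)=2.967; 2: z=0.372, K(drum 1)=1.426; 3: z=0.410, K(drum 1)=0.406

x_2 (drum 2) = 0.445

Drum 1:
Material balance + equilibrium reduce to Σ zᵢ(Kᵢ−1)/(1+ψ₁(Kᵢ−1)) = 0.
g(0) = ΣzᵢKᵢ − 1 = 0.344 and g(1) = 1 − Σzᵢ/Kᵢ = -0.344, so a root lies in (0, 1).
Iterate (Newton) starting at ψ₁ = 0.51:
  ψ₁ = 0.510: g = -0.0051, g' = -0.553 → ψ₁ = 0.501
Converged at ψ₁ = 0.501.
Drum-1 compositions:
  1: x = 0.110, y = 0.326
  2: x = 0.307, y = 0.437
  3: x = 0.584, y = 0.237
Drum-2 feed = drum-1 vapor: z₂ = (0.3259, 0.4372, 0.2369).
Drum 2:
Rachford–Rice: g(ψ₂) = Σ zᵢ(Kᵢ−1)/(1+ψ₂(Kᵢ−1)) = 0.
g(0) = ΣzᵢKᵢ − 1 = 0.062 and g(1) = 1 − Σzᵢ/Kᵢ = -0.587, so a root lies in (0, 1).
Iterate (Newton) starting at ψ₂ = 0.5:
  ψ₂ = 0.500: g = -0.1303, g' = -0.457 → ψ₂ = 0.215
  ψ₂ = 0.215: g = -0.0169, g' = -0.365 → ψ₂ = 0.169
Converged at ψ₂ = 0.169.
  1: x = 0.284, y = 0.531
  2: x = 0.445, y = 0.399
  3: x = 0.271, y = 0.069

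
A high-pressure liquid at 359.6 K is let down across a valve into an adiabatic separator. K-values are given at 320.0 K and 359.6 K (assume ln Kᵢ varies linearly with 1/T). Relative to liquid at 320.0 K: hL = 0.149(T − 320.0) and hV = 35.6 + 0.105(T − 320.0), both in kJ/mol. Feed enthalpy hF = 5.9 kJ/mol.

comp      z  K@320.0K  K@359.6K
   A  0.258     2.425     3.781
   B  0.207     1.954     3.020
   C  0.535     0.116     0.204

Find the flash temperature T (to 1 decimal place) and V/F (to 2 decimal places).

T = 325.8 K, V/F = 0.14

Adiabatic flash: solve Rachford–Rice at each trial T, then check hF = ψ·hV(T) + (1−ψ)·hL(T).
  T = 320.0 K: K = (2.425, 1.954, 0.116), RR gives ψ = 0.084, H_out = 3.000 kJ/mol
  T = 359.6 K: K = (3.781, 3.020, 0.204), RR gives ψ = 0.363, H_out = 18.176 kJ/mol
  T = 339.8 K: K = (3.067, 2.460, 0.156), RR gives ψ = 0.251, H_out = 11.662 kJ/mol
  T = 329.9 K: K = (2.737, 2.200, 0.135), RR gives ψ = 0.178, H_out = 7.741 kJ/mol
  T = 324.9 K: K = (2.577, 2.074, 0.125), RR gives ψ = 0.134, H_out = 5.477 kJ/mol
  T = 327.4 K: K = (2.656, 2.137, 0.130), RR gives ψ = 0.157, H_out = 6.638 kJ/mol
  T = 326.1 K: K = (2.615, 2.104, 0.128), RR gives ψ = 0.145, H_out = 6.042 kJ/mol
Linear interpolation between T = 324.9 (H_out = 5.477) and T = 326.1 (H_out = 6.042) on hF = 5.9 gives T ≈ 325.8 K, at which ψ = 0.14.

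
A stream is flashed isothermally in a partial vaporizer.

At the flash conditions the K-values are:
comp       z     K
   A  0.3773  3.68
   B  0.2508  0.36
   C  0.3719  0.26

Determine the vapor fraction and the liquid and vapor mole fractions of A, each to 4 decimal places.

Material balance + equilibrium reduce to Σ zᵢ(Kᵢ−1)/(1+ψ(Kᵢ−1)) = 0.
Check two-phase: ΣzᵢKᵢ = 1.5754 > 1 and Σzᵢ/Kᵢ = 2.2296 > 1, so g(0) = 0.5754 > 0 and g(1) = -1.2296 < 0.
Newton iteration, ψ⁰ = 0.5:
  ψ = 0.5000: g = -0.24076, g' = -1.2302 → ψ = 0.3043
  ψ = 0.3043: g = 0.00245, g' = -1.3198 → ψ = 0.3061
Converged at ψ = 0.3061.
Compositions from xᵢ = zᵢ/(1+ψ(Kᵢ−1)), yᵢ = Kᵢxᵢ:
  A: x = 0.2073, y = 0.7627
  B: x = 0.3119, y = 0.1123
  C: x = 0.4808, y = 0.1250

ψ = 0.3061, x_A = 0.2073, y_A = 0.7627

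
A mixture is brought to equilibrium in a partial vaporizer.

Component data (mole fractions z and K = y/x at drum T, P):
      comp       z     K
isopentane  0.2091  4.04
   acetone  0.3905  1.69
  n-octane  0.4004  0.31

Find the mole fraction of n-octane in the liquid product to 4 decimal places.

x_n-octane = 0.6354

Newton iteration, β⁰ = 0.5:
  β = 0.5000: g = 0.03078, g' = -0.8514 → β = 0.5362
  β = 0.5362: g = -0.00011, g' = -0.8587 → β = 0.5360
Converged at β = 0.5360.
Compositions from xᵢ = zᵢ/(1+β(Kᵢ−1)), yᵢ = Kᵢxᵢ:
  isopentane: x = 0.0795, y = 0.3213
  acetone: x = 0.2851, y = 0.4818
  n-octane: x = 0.6354, y = 0.1970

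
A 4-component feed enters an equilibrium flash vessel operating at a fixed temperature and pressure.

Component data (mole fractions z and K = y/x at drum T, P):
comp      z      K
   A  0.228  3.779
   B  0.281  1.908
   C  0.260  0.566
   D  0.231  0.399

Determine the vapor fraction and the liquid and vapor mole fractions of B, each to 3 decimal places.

ψ = 0.652, x_B = 0.177, y_B = 0.337

Newton iteration, ψ⁰ = 0.49:
  ψ = 0.490: g = 0.1048, g' = -0.673 → ψ = 0.646
  ψ = 0.646: g = 0.0040, g' = -0.635 → ψ = 0.652
Converged at ψ = 0.652.
Compositions from xᵢ = zᵢ/(1+ψ(Kᵢ−1)), yᵢ = Kᵢxᵢ:
  A: x = 0.081, y = 0.306
  B: x = 0.177, y = 0.337
  C: x = 0.363, y = 0.205
  D: x = 0.380, y = 0.152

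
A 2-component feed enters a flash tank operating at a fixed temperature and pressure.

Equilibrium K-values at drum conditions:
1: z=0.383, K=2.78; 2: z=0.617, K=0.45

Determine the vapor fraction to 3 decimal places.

ψ = 0.350

Material balance + equilibrium reduce to Σ zᵢ(Kᵢ−1)/(1+ψ(Kᵢ−1)) = 0.
g(0) = ΣzᵢKᵢ − 1 = 0.342 and g(1) = 1 − Σzᵢ/Kᵢ = -0.509, so a root lies in (0, 1).
Iterate (Newton) starting at ψ = 0.5:
  ψ = 0.500: g = -0.1074, g' = -0.695 → ψ = 0.345
  ψ = 0.345: g = 0.0032, g' = -0.750 → ψ = 0.350
Converged at ψ = 0.350.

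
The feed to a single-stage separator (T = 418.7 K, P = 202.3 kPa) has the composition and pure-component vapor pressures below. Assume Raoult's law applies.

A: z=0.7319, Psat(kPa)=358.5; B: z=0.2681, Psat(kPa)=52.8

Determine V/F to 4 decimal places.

V/F = 0.6432

Raoult's law: Kᵢ = Pᵢˢᵃᵗ/P = Pᵢˢᵃᵗ/202.3.
  K_A = 358.5/202.3 = 1.772121, K_B = 52.8/202.3 = 0.260999
Rachford–Rice: g(V/F) = Σ zᵢ(Kᵢ−1)/(1+V/F(Kᵢ−1)) = 0.
Feasibility: ΣzᵢKᵢ = 1.3670, Σzᵢ/Kᵢ = 1.4402 — both > 1, two phases present.
Newton iteration, V/F⁰ = 0.31:
  V/F = 0.3100: g = 0.19897, g' = -0.5304 → V/F = 0.6851
  V/F = 0.6851: g = -0.03170, g' = -0.7873 → V/F = 0.6448
  V/F = 0.6448: g = -0.00122, g' = -0.7288 → V/F = 0.6432
Converged at V/F = 0.6432.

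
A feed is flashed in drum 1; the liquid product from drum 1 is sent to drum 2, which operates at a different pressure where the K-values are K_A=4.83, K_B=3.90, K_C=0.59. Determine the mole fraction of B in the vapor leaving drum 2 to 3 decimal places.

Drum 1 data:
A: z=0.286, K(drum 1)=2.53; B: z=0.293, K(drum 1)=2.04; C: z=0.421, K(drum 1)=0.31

Drum 1:
Newton–Raphson from ψ₁ = 0.5:
  ψ₁ = 0.500: g = 0.0049, g' = -0.819 → ψ₁ = 0.506
Converged at ψ₁ = 0.506.
Drum-1 compositions:
  A: x = 0.161, y = 0.408
  B: x = 0.192, y = 0.392
  C: x = 0.647, y = 0.201
Drum-2 feed = drum-1 liquid: z₂ = (0.1612, 0.1920, 0.6468).
Drum 2:
Let ψ₂ = V/F and solve Σ zᵢ(Kᵢ−1)/(1+ψ₂(Kᵢ−1)) = 0.
Feasibility: ΣzᵢKᵢ = 1.909, Σzᵢ/Kᵢ = 1.179 — both > 1, two phases present.
Newton iteration, ψ₂⁰ = 0.5:
  ψ₂ = 0.500: g = 0.1055, g' = -0.719 → ψ₂ = 0.647
  ψ₂ = 0.647: g = 0.0104, g' = -0.592 → ψ₂ = 0.664
Converged at ψ₂ = 0.664.
  A: x = 0.045, y = 0.220
  B: x = 0.066, y = 0.256
  C: x = 0.889, y = 0.524

y_B (drum 2) = 0.256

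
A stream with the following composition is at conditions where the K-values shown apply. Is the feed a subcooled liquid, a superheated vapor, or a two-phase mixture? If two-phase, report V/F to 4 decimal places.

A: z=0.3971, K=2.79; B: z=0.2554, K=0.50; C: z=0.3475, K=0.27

ΣzᵢKᵢ = 1.3294; Σzᵢ/Kᵢ = 1.9402.
Both exceed 1, so a two-phase solution exists.
Rachford–Rice: g(ψ) = Σ zᵢ(Kᵢ−1)/(1+ψ(Kᵢ−1)) = 0.
Newton–Raphson from ψ = 0.5:
  ψ = 0.5000: g = -0.19466, g' = -0.9271 → ψ = 0.2900
  ψ = 0.2900: g = -0.00327, g' = -0.9367 → ψ = 0.2865
Converged at ψ = 0.2865.

two-phase, V/F = 0.2865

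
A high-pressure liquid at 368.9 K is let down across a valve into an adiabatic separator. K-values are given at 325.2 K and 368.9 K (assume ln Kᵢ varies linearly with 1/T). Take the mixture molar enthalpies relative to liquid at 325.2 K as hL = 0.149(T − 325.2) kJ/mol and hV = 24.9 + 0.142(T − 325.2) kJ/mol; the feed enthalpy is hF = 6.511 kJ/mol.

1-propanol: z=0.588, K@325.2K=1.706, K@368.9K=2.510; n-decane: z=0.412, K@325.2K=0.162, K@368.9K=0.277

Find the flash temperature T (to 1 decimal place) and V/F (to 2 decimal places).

Adiabatic flash: solve Rachford–Rice at each trial T, then check hF = ψ·hV(T) + (1−ψ)·hL(T).
  T = 325.2 K: K = (1.706, 0.162), RR gives ψ = 0.118, H_out = 2.941 kJ/mol
  T = 368.9 K: K = (2.510, 0.277), RR gives ψ = 0.540, H_out = 19.803 kJ/mol
  T = 347.0 K: K = (2.094, 0.215), RR gives ψ = 0.373, H_out = 12.470 kJ/mol
  T = 336.1 K: K = (1.896, 0.188), RR gives ψ = 0.264, H_out = 8.180 kJ/mol
  T = 330.6 K: K = (1.799, 0.174), RR gives ψ = 0.197, H_out = 5.697 kJ/mol
  T = 333.4 K: K = (1.848, 0.181), RR gives ψ = 0.232, H_out = 6.995 kJ/mol
  T = 332.0 K: K = (1.824, 0.178), RR gives ψ = 0.215, H_out = 6.356 kJ/mol
Linear interpolation between T = 332.0 (H_out = 6.356) and T = 333.4 (H_out = 6.995) on hF = 6.511 gives T ≈ 332.3 K, at which ψ = 0.22.

T = 332.3 K, V/F = 0.22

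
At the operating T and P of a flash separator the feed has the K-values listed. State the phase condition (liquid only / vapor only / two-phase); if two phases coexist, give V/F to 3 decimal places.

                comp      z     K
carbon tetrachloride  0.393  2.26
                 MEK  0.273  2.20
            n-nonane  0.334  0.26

ΣzᵢKᵢ = 1.576; Σzᵢ/Kᵢ = 1.583.
Both exceed 1, so a two-phase solution exists.
Material balance + equilibrium reduce to Σ zᵢ(Kᵢ−1)/(1+ψ(Kᵢ−1)) = 0.
Newton–Raphson from ψ = 0.5:
  ψ = 0.500: g = 0.1162, g' = -0.849 → ψ = 0.637
  ψ = 0.637: g = -0.0070, g' = -0.973 → ψ = 0.630
Converged at ψ = 0.630.

two-phase, V/F = 0.630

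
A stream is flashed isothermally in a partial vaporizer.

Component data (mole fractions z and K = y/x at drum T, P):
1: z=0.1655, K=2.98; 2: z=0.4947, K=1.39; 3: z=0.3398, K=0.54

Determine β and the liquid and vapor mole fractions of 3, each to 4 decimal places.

β = 0.8815, x_3 = 0.5716, y_3 = 0.3087

Let β = V/F and solve Σ zᵢ(Kᵢ−1)/(1+β(Kᵢ−1)) = 0.
g(0) = ΣzᵢKᵢ − 1 = 0.3643 and g(1) = 1 − Σzᵢ/Kᵢ = -0.0407, so a root lies in (0, 1).
Newton–Raphson from β = 0.5:
  β = 0.5000: g = 0.12312, g' = -0.3378 → β = 0.8645
  β = 0.8645: g = 0.00563, g' = -0.3285 → β = 0.8816
  β = 0.8816: g = -0.00002, g' = -0.3312 → β = 0.8815
Converged at β = 0.8815.
Compositions from xᵢ = zᵢ/(1+β(Kᵢ−1)), yᵢ = Kᵢxᵢ:
  1: x = 0.0603, y = 0.1796
  2: x = 0.3681, y = 0.5117
  3: x = 0.5716, y = 0.3087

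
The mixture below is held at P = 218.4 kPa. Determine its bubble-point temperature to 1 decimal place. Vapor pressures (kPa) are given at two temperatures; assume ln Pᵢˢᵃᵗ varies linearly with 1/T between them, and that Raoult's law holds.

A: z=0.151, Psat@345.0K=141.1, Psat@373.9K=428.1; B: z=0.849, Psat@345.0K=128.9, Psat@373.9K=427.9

Bubble-point temperature: ΣzᵢPᵢˢᵃᵗ(T) = P. Interpolate ln Pᵢˢᵃᵗ = aᵢ + bᵢ/T.
  T = 345.0 K: ΣzᵢPᵢˢᵃᵗ = 130.74 kPa
  T = 373.9 K: ΣzᵢPᵢˢᵃᵗ = 427.93 kPa
  T = 359.4 K: ΣzᵢPᵢˢᵃᵗ = 241.71 kPa
  T = 352.2 K: ΣzᵢPᵢˢᵃᵗ = 178.88 kPa
  T = 355.8 K: ΣzᵢPᵢˢᵃᵗ = 208.25 kPa
  T = 357.6 K: ΣzᵢPᵢˢᵃᵗ = 224.44 kPa
Interpolating between 355.8 K and 357.6 K gives T ≈ 356.9 K.

T = 356.9 K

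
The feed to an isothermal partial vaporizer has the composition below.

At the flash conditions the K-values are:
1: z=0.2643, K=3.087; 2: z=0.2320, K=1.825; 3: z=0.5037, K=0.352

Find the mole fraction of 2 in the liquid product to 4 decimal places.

x_2 = 0.1739

Iterate (Newton) starting at β = 0.5:
  β = 0.5000: g = -0.07741, g' = -0.8177 → β = 0.4053
  β = 0.4053: g = -0.00041, g' = -0.8155 → β = 0.4048
Converged at β = 0.4048.
Compositions from xᵢ = zᵢ/(1+β(Kᵢ−1)), yᵢ = Kᵢxᵢ:
  1: x = 0.1433, y = 0.4423
  2: x = 0.1739, y = 0.3174
  3: x = 0.6828, y = 0.2404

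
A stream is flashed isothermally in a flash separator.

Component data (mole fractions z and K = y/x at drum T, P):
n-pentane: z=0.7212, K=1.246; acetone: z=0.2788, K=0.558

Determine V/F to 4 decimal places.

V/F = 0.4983

Binary case is linear: z₁(K₁−1)(1+V/F(K₂−1)) + z₂(K₂−1)(1+V/F(K₁−1)) = 0
⇒ V/F = [z₁(K₁−1)+z₂(K₂−1)] / [−(K₁−1)(K₂−1)] = 0.05419/0.10873 = 0.4983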